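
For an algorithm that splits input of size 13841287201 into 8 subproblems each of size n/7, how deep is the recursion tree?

For divide and conquer with division factor 7:

Problem sizes at each level:
Level 0: 13841287201
Level 1: 1977326743
Level 2: 282475249
Level 3: 40353607
Level 4: 5764801
Level 5: 823543
Level 6: 117649
Level 7: 16807
Level 8: 2401
Level 9: 343
Level 10: 49
Level 11: 7
Level 12: 1

The root is level 0 and the size-1 base case is level 12 (the tree spans levels 0 through 12, i.e. 13 levels counting the root), so the depth is the number of divisions: log_7(13841287201) = 12

The recursion tree depth is log_7(13841287201) = 12. At each level, the problem size is divided by 7, so it takes 12 divisions to reduce to a base case of size 1. The algorithm makes 8 recursive calls at each level.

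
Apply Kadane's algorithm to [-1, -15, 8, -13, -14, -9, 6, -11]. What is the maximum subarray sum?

Using Kadane's algorithm on [-1, -15, 8, -13, -14, -9, 6, -11]:

Scanning through the array:
Position 1 (value -15): max_ending_here = -15, max_so_far = -1
Position 2 (value 8): max_ending_here = 8, max_so_far = 8
Position 3 (value -13): max_ending_here = -5, max_so_far = 8
Position 4 (value -14): max_ending_here = -14, max_so_far = 8
Position 5 (value -9): max_ending_here = -9, max_so_far = 8
Position 6 (value 6): max_ending_here = 6, max_so_far = 8
Position 7 (value -11): max_ending_here = -5, max_so_far = 8

Maximum subarray: [8]
Maximum sum: 8

The maximum subarray is [8] with sum 8. This subarray runs from index 2 to index 2.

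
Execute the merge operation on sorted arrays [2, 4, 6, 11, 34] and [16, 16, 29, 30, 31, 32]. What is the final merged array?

Merging process:

Compare 2 vs 16: take 2 from left. Merged: [2]
Compare 4 vs 16: take 4 from left. Merged: [2, 4]
Compare 6 vs 16: take 6 from left. Merged: [2, 4, 6]
Compare 11 vs 16: take 11 from left. Merged: [2, 4, 6, 11]
Compare 34 vs 16: take 16 from right. Merged: [2, 4, 6, 11, 16]
Compare 34 vs 16: take 16 from right. Merged: [2, 4, 6, 11, 16, 16]
Compare 34 vs 29: take 29 from right. Merged: [2, 4, 6, 11, 16, 16, 29]
Compare 34 vs 30: take 30 from right. Merged: [2, 4, 6, 11, 16, 16, 29, 30]
Compare 34 vs 31: take 31 from right. Merged: [2, 4, 6, 11, 16, 16, 29, 30, 31]
Compare 34 vs 32: take 32 from right. Merged: [2, 4, 6, 11, 16, 16, 29, 30, 31, 32]
Append remaining from left: [34]. Merged: [2, 4, 6, 11, 16, 16, 29, 30, 31, 32, 34]

Final merged array: [2, 4, 6, 11, 16, 16, 29, 30, 31, 32, 34]
Total comparisons: 10

The merged array is [2, 4, 6, 11, 16, 16, 29, 30, 31, 32, 34], requiring 10 comparisons. The merge step runs in O(n) time where n is the total number of elements.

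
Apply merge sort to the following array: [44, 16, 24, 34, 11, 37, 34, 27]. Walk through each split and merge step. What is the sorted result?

Merge sort trace:

Split: [44, 16, 24, 34, 11, 37, 34, 27] -> [44, 16, 24, 34] and [11, 37, 34, 27]
  Split: [44, 16, 24, 34] -> [44, 16] and [24, 34]
    Split: [44, 16] -> [44] and [16]
    Merge: [44] + [16] -> [16, 44]
    Split: [24, 34] -> [24] and [34]
    Merge: [24] + [34] -> [24, 34]
  Merge: [16, 44] + [24, 34] -> [16, 24, 34, 44]
  Split: [11, 37, 34, 27] -> [11, 37] and [34, 27]
    Split: [11, 37] -> [11] and [37]
    Merge: [11] + [37] -> [11, 37]
    Split: [34, 27] -> [34] and [27]
    Merge: [34] + [27] -> [27, 34]
  Merge: [11, 37] + [27, 34] -> [11, 27, 34, 37]
Merge: [16, 24, 34, 44] + [11, 27, 34, 37] -> [11, 16, 24, 27, 34, 34, 37, 44]

Final sorted array: [11, 16, 24, 27, 34, 34, 37, 44]

The merge sort proceeds by recursively splitting the array and merging sorted halves.
After all merges, the sorted array is [11, 16, 24, 27, 34, 34, 37, 44].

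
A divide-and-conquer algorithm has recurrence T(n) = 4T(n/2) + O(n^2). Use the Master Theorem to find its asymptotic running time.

Master Theorem for T(n) = 4T(n/2) + O(n^2):

a = 4, b = 2, c = 2
log_b(a) = log_2(4) = 2.0000

Case 2: c = 2 = log_2(4) = 2.0000
T(n) = O(n^2 log n) = O(n^2 log n)

For T(n) = 4T(n/2) + O(n^2): log_2(4) = 2.0000. This is Case 2 of the Master Theorem (c = log_b(a), equal work at all levels), giving O(n^2 log n).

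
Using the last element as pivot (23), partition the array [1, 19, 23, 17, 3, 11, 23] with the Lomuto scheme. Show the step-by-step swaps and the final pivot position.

Lomuto partition with pivot = 23:

Initial array: [1, 19, 23, 17, 3, 11, 23]

arr[0]=1 <= 23: swap with position 0, array becomes [1, 19, 23, 17, 3, 11, 23]
arr[1]=19 <= 23: swap with position 1, array becomes [1, 19, 23, 17, 3, 11, 23]
arr[2]=23 <= 23: swap with position 2, array becomes [1, 19, 23, 17, 3, 11, 23]
arr[3]=17 <= 23: swap with position 3, array becomes [1, 19, 23, 17, 3, 11, 23]
arr[4]=3 <= 23: swap with position 4, array becomes [1, 19, 23, 17, 3, 11, 23]
arr[5]=11 <= 23: swap with position 5, array becomes [1, 19, 23, 17, 3, 11, 23]

Place pivot at position 6: [1, 19, 23, 17, 3, 11, 23]
Pivot position: 6

After partitioning with pivot 23, the array becomes [1, 19, 23, 17, 3, 11, 23]. The pivot is placed at index 6. All elements to the left of the pivot are <= 23, and all elements to the right are > 23.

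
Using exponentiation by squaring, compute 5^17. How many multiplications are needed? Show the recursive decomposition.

Computing 5^17 by squaring (build up from 5^1; each line after the first costs one multiplication):

5^1 = 5
5^2 = (5^1)^2 = 5^2 = 25
5^4 = (5^2)^2 = 25^2 = 625
5^8 = (5^4)^2 = 625^2 = 390625
5^16 = (5^8)^2 = 390625^2 = 152587890625
5^17 = 5 * 5^16 = 5 * 152587890625 = 762939453125

Result: 762939453125
Multiplications needed: 5 (5 lines after 5^1)

5^17 = 762939453125. Using exponentiation by squaring, this requires 5 multiplications. The key idea: if the exponent is even, square the half-power; if odd, multiply by the base once.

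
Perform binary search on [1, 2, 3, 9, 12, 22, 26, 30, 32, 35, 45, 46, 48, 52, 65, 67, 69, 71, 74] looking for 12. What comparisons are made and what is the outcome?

Binary search for 12 in [1, 2, 3, 9, 12, 22, 26, 30, 32, 35, 45, 46, 48, 52, 65, 67, 69, 71, 74]:

lo=0, hi=18, mid=9, arr[mid]=35 -> 35 > 12, search left half
lo=0, hi=8, mid=4, arr[mid]=12 -> Found target at index 4!

Binary search finds 12 at index 4 after 2 comparisons. The search repeatedly halves the search space by comparing with the middle element.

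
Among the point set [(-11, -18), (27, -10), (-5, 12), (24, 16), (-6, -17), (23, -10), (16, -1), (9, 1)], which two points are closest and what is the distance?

Computing all pairwise distances among 8 points:

d((-11, -18), (27, -10)) = 38.833
d((-11, -18), (-5, 12)) = 30.5941
d((-11, -18), (24, 16)) = 48.7955
d((-11, -18), (-6, -17)) = 5.099
d((-11, -18), (23, -10)) = 34.9285
d((-11, -18), (16, -1)) = 31.9061
d((-11, -18), (9, 1)) = 27.5862
d((27, -10), (-5, 12)) = 38.833
d((27, -10), (24, 16)) = 26.1725
d((27, -10), (-6, -17)) = 33.7343
d((27, -10), (23, -10)) = 4.0 <-- minimum
d((27, -10), (16, -1)) = 14.2127
d((27, -10), (9, 1)) = 21.095
d((-5, 12), (24, 16)) = 29.2746
d((-5, 12), (-6, -17)) = 29.0172
d((-5, 12), (23, -10)) = 35.609
d((-5, 12), (16, -1)) = 24.6982
d((-5, 12), (9, 1)) = 17.8045
d((24, 16), (-6, -17)) = 44.5982
d((24, 16), (23, -10)) = 26.0192
d((24, 16), (16, -1)) = 18.7883
d((24, 16), (9, 1)) = 21.2132
d((-6, -17), (23, -10)) = 29.8329
d((-6, -17), (16, -1)) = 27.2029
d((-6, -17), (9, 1)) = 23.4307
d((23, -10), (16, -1)) = 11.4018
d((23, -10), (9, 1)) = 17.8045
d((16, -1), (9, 1)) = 7.2801

Closest pair: (27, -10) and (23, -10) with distance 4.0

The closest pair is (27, -10) and (23, -10) with Euclidean distance 4.0. For 8 points, brute-force pairwise comparison is shown above. For large n, the divide-and-conquer algorithm (sort by x, recurse on halves, check the dividing strip) achieves O(n log n).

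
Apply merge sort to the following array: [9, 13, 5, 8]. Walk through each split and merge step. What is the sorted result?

Merge sort trace:

Split: [9, 13, 5, 8] -> [9, 13] and [5, 8]
  Split: [9, 13] -> [9] and [13]
  Merge: [9] + [13] -> [9, 13]
  Split: [5, 8] -> [5] and [8]
  Merge: [5] + [8] -> [5, 8]
Merge: [9, 13] + [5, 8] -> [5, 8, 9, 13]

Final sorted array: [5, 8, 9, 13]

The merge sort proceeds by recursively splitting the array and merging sorted halves.
After all merges, the sorted array is [5, 8, 9, 13].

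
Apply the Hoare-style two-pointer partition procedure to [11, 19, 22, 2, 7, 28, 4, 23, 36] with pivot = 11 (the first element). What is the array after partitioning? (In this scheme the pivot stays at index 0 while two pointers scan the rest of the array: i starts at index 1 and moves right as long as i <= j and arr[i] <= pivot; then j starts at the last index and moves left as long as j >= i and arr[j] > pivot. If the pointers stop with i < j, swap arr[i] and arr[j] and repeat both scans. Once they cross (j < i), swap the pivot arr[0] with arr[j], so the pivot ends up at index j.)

Hoare-style two-pointer partition with pivot = 11:

Initial array: [11, 19, 22, 2, 7, 28, 4, 23, 36]

Pointers start at i = 1, j = 8.
i stops at index 1 (arr[1]=19 > 11), j stops at index 6 (arr[6]=4 <= 11): swap arr[1] and arr[6], array becomes [11, 4, 22, 2, 7, 28, 19, 23, 36]
i stops at index 2 (arr[2]=22 > 11), j stops at index 4 (arr[4]=7 <= 11): swap arr[2] and arr[4], array becomes [11, 4, 7, 2, 22, 28, 19, 23, 36]
i ends at 4, j ends at 3: the pointers have crossed (j < i), so scanning stops.

Swap pivot arr[0] with arr[3] to place pivot at position 3: [2, 4, 7, 11, 22, 28, 19, 23, 36]
Pivot position: 3

After partitioning with pivot 11, the array becomes [2, 4, 7, 11, 22, 28, 19, 23, 36]. The pivot is placed at index 3. All elements to the left of the pivot are <= 11, and all elements to the right are > 11.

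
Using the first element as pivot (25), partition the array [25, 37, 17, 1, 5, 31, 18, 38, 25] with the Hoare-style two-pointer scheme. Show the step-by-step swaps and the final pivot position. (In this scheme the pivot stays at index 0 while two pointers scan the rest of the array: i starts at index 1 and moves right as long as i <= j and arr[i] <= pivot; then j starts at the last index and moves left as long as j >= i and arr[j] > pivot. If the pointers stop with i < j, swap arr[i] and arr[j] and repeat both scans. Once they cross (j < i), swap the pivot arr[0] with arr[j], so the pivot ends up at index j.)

Hoare-style two-pointer partition with pivot = 25:

Initial array: [25, 37, 17, 1, 5, 31, 18, 38, 25]

Pointers start at i = 1, j = 8.
i stops at index 1 (arr[1]=37 > 25), j stops at index 8 (arr[8]=25 <= 25): swap arr[1] and arr[8], array becomes [25, 25, 17, 1, 5, 31, 18, 38, 37]
i stops at index 5 (arr[5]=31 > 25), j stops at index 6 (arr[6]=18 <= 25): swap arr[5] and arr[6], array becomes [25, 25, 17, 1, 5, 18, 31, 38, 37]
i ends at 6, j ends at 5: the pointers have crossed (j < i), so scanning stops.

Swap pivot arr[0] with arr[5] to place pivot at position 5: [18, 25, 17, 1, 5, 25, 31, 38, 37]
Pivot position: 5

After partitioning with pivot 25, the array becomes [18, 25, 17, 1, 5, 25, 31, 38, 37]. The pivot is placed at index 5. All elements to the left of the pivot are <= 25, and all elements to the right are > 25.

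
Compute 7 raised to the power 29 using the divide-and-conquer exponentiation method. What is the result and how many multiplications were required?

Computing 7^29 by squaring (build up from 7^1; each line after the first costs one multiplication):

7^1 = 7
7^2 = (7^1)^2 = 7^2 = 49
7^3 = 7 * 7^2 = 7 * 49 = 343
7^6 = (7^3)^2 = 343^2 = 117649
7^7 = 7 * 7^6 = 7 * 117649 = 823543
7^14 = (7^7)^2 = 823543^2 = 678223072849
7^28 = (7^14)^2 = 678223072849^2 = 459986536544739960976801
7^29 = 7 * 7^28 = 7 * 459986536544739960976801 = 3219905755813179726837607

Result: 3219905755813179726837607
Multiplications needed: 7 (7 lines after 7^1)

7^29 = 3219905755813179726837607. Using exponentiation by squaring, this requires 7 multiplications. The key idea: if the exponent is even, square the half-power; if odd, multiply by the base once.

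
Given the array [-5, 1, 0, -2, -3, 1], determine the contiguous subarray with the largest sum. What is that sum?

Using Kadane's algorithm on [-5, 1, 0, -2, -3, 1]:

Scanning through the array:
Position 1 (value 1): max_ending_here = 1, max_so_far = 1
Position 2 (value 0): max_ending_here = 1, max_so_far = 1
Position 3 (value -2): max_ending_here = -1, max_so_far = 1
Position 4 (value -3): max_ending_here = -3, max_so_far = 1
Position 5 (value 1): max_ending_here = 1, max_so_far = 1

Maximum subarray: [1]
Maximum sum: 1

The maximum subarray is [1] with sum 1. This subarray runs from index 1 to index 1.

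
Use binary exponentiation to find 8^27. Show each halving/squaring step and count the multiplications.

Computing 8^27 by squaring (build up from 8^1; each line after the first costs one multiplication):

8^1 = 8
8^2 = (8^1)^2 = 8^2 = 64
8^3 = 8 * 8^2 = 8 * 64 = 512
8^6 = (8^3)^2 = 512^2 = 262144
8^12 = (8^6)^2 = 262144^2 = 68719476736
8^13 = 8 * 8^12 = 8 * 68719476736 = 549755813888
8^26 = (8^13)^2 = 549755813888^2 = 302231454903657293676544
8^27 = 8 * 8^26 = 8 * 302231454903657293676544 = 2417851639229258349412352

Result: 2417851639229258349412352
Multiplications needed: 7 (7 lines after 8^1)

8^27 = 2417851639229258349412352. Using exponentiation by squaring, this requires 7 multiplications. The key idea: if the exponent is even, square the half-power; if odd, multiply by the base once.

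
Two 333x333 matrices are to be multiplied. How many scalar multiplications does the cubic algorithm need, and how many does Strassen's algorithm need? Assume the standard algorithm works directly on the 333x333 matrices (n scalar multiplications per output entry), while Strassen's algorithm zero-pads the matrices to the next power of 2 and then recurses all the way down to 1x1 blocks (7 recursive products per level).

Matrix multiplication for 333x333 matrices:

Strassen's algorithm requires power-of-2 dimensions. Pad 333x333 to 512x512 (next power of 2).

Standard algorithm: 333^3 = 36926037 multiplications
Strassen's algorithm: 7^(log2(512)) = 7^9 = 40353607 multiplications
Difference: 36926037 - 40353607 = -3427570 (Strassen uses MORE here due to padding overhead — for small or just-over-power-of-2 n, padding can outweigh the per-level savings)

Standard: 36926037 multiplications (333^3). Strassen: 40353607 multiplications (7^9, after padding to 512x512). Strassen reduces 8 recursive multiplications to 7 at each level.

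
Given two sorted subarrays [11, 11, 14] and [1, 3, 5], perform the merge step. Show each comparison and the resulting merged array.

Merging process:

Compare 11 vs 1: take 1 from right. Merged: [1]
Compare 11 vs 3: take 3 from right. Merged: [1, 3]
Compare 11 vs 5: take 5 from right. Merged: [1, 3, 5]
Append remaining from left: [11, 11, 14]. Merged: [1, 3, 5, 11, 11, 14]

Final merged array: [1, 3, 5, 11, 11, 14]
Total comparisons: 3

The merged array is [1, 3, 5, 11, 11, 14], requiring 3 comparisons. The merge step runs in O(n) time where n is the total number of elements.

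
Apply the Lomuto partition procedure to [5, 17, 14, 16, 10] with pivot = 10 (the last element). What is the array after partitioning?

Lomuto partition with pivot = 10:

Initial array: [5, 17, 14, 16, 10]

arr[0]=5 <= 10: swap with position 0, array becomes [5, 17, 14, 16, 10]
arr[1]=17 > 10: no swap
arr[2]=14 > 10: no swap
arr[3]=16 > 10: no swap

Place pivot at position 1: [5, 10, 14, 16, 17]
Pivot position: 1

After partitioning with pivot 10, the array becomes [5, 10, 14, 16, 17]. The pivot is placed at index 1. All elements to the left of the pivot are <= 10, and all elements to the right are > 10.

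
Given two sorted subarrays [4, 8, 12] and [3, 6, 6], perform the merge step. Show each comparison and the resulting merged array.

Merging process:

Compare 4 vs 3: take 3 from right. Merged: [3]
Compare 4 vs 6: take 4 from left. Merged: [3, 4]
Compare 8 vs 6: take 6 from right. Merged: [3, 4, 6]
Compare 8 vs 6: take 6 from right. Merged: [3, 4, 6, 6]
Append remaining from left: [8, 12]. Merged: [3, 4, 6, 6, 8, 12]

Final merged array: [3, 4, 6, 6, 8, 12]
Total comparisons: 4

The merged array is [3, 4, 6, 6, 8, 12], requiring 4 comparisons. The merge step runs in O(n) time where n is the total number of elements.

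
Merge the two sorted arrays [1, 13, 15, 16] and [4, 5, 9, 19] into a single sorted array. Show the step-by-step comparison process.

Merging process:

Compare 1 vs 4: take 1 from left. Merged: [1]
Compare 13 vs 4: take 4 from right. Merged: [1, 4]
Compare 13 vs 5: take 5 from right. Merged: [1, 4, 5]
Compare 13 vs 9: take 9 from right. Merged: [1, 4, 5, 9]
Compare 13 vs 19: take 13 from left. Merged: [1, 4, 5, 9, 13]
Compare 15 vs 19: take 15 from left. Merged: [1, 4, 5, 9, 13, 15]
Compare 16 vs 19: take 16 from left. Merged: [1, 4, 5, 9, 13, 15, 16]
Append remaining from right: [19]. Merged: [1, 4, 5, 9, 13, 15, 16, 19]

Final merged array: [1, 4, 5, 9, 13, 15, 16, 19]
Total comparisons: 7

The merged array is [1, 4, 5, 9, 13, 15, 16, 19], requiring 7 comparisons. The merge step runs in O(n) time where n is the total number of elements.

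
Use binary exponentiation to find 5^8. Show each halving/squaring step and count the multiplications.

Computing 5^8 by squaring (build up from 5^1; each line after the first costs one multiplication):

5^1 = 5
5^2 = (5^1)^2 = 5^2 = 25
5^4 = (5^2)^2 = 25^2 = 625
5^8 = (5^4)^2 = 625^2 = 390625

Result: 390625
Multiplications needed: 3 (3 lines after 5^1)

5^8 = 390625. Using exponentiation by squaring, this requires 3 multiplications. The key idea: if the exponent is even, square the half-power; if odd, multiply by the base once.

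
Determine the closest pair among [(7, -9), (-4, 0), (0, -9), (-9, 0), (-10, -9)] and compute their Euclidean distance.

Computing all pairwise distances among 5 points:

d((7, -9), (-4, 0)) = 14.2127
d((7, -9), (0, -9)) = 7.0
d((7, -9), (-9, 0)) = 18.3576
d((7, -9), (-10, -9)) = 17.0
d((-4, 0), (0, -9)) = 9.8489
d((-4, 0), (-9, 0)) = 5.0 <-- minimum
d((-4, 0), (-10, -9)) = 10.8167
d((0, -9), (-9, 0)) = 12.7279
d((0, -9), (-10, -9)) = 10.0
d((-9, 0), (-10, -9)) = 9.0554

Closest pair: (-4, 0) and (-9, 0) with distance 5.0

The closest pair is (-4, 0) and (-9, 0) with Euclidean distance 5.0. For 5 points, brute-force pairwise comparison is shown above. For large n, the divide-and-conquer algorithm (sort by x, recurse on halves, check the dividing strip) achieves O(n log n).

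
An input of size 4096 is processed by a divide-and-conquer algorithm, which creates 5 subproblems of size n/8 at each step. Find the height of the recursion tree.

For divide and conquer with division factor 8:

Problem sizes at each level:
Level 0: 4096
Level 1: 512
Level 2: 64
Level 3: 8
Level 4: 1

The root is level 0 and the size-1 base case is level 4 (the tree spans levels 0 through 4, i.e. 5 levels counting the root), so the depth is the number of divisions: log_8(4096) = 4

The recursion tree depth is log_8(4096) = 4. At each level, the problem size is divided by 8, so it takes 4 divisions to reduce to a base case of size 1. The algorithm makes 5 recursive calls at each level.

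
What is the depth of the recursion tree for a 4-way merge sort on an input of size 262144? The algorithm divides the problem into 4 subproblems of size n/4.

For divide and conquer with division factor 4:

Problem sizes at each level:
Level 0: 262144
Level 1: 65536
Level 2: 16384
Level 3: 4096
Level 4: 1024
Level 5: 256
Level 6: 64
Level 7: 16
Level 8: 4
Level 9: 1

The root is level 0 and the size-1 base case is level 9 (the tree spans levels 0 through 9, i.e. 10 levels counting the root), so the depth is the number of divisions: log_4(262144) = 9

The recursion tree depth is log_4(262144) = 9. At each level, the problem size is divided by 4, so it takes 9 divisions to reduce to a base case of size 1. The algorithm makes 4 recursive calls at each level.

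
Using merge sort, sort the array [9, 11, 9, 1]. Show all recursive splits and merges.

Merge sort trace:

Split: [9, 11, 9, 1] -> [9, 11] and [9, 1]
  Split: [9, 11] -> [9] and [11]
  Merge: [9] + [11] -> [9, 11]
  Split: [9, 1] -> [9] and [1]
  Merge: [9] + [1] -> [1, 9]
Merge: [9, 11] + [1, 9] -> [1, 9, 9, 11]

Final sorted array: [1, 9, 9, 11]

The merge sort proceeds by recursively splitting the array and merging sorted halves.
After all merges, the sorted array is [1, 9, 9, 11].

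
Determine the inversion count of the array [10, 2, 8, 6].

Finding inversions in [10, 2, 8, 6]:

(0, 1): arr[0]=10 > arr[1]=2
(0, 2): arr[0]=10 > arr[2]=8
(0, 3): arr[0]=10 > arr[3]=6
(2, 3): arr[2]=8 > arr[3]=6

Total inversions: 4

The array has 4 inversion(s): (0,1), (0,2), (0,3), (2,3). Each pair (i,j) satisfies i < j and arr[i] > arr[j].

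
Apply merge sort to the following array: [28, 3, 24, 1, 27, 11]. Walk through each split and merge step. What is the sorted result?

Merge sort trace:

Split: [28, 3, 24, 1, 27, 11] -> [28, 3, 24] and [1, 27, 11]
  Split: [28, 3, 24] -> [28] and [3, 24]
    Split: [3, 24] -> [3] and [24]
    Merge: [3] + [24] -> [3, 24]
  Merge: [28] + [3, 24] -> [3, 24, 28]
  Split: [1, 27, 11] -> [1] and [27, 11]
    Split: [27, 11] -> [27] and [11]
    Merge: [27] + [11] -> [11, 27]
  Merge: [1] + [11, 27] -> [1, 11, 27]
Merge: [3, 24, 28] + [1, 11, 27] -> [1, 3, 11, 24, 27, 28]

Final sorted array: [1, 3, 11, 24, 27, 28]

The merge sort proceeds by recursively splitting the array and merging sorted halves.
After all merges, the sorted array is [1, 3, 11, 24, 27, 28].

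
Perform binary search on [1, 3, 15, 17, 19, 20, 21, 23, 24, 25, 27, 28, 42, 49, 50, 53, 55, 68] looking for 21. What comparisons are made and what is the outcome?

Binary search for 21 in [1, 3, 15, 17, 19, 20, 21, 23, 24, 25, 27, 28, 42, 49, 50, 53, 55, 68]:

lo=0, hi=17, mid=8, arr[mid]=24 -> 24 > 21, search left half
lo=0, hi=7, mid=3, arr[mid]=17 -> 17 < 21, search right half
lo=4, hi=7, mid=5, arr[mid]=20 -> 20 < 21, search right half
lo=6, hi=7, mid=6, arr[mid]=21 -> Found target at index 6!

Binary search finds 21 at index 6 after 4 comparisons. The search repeatedly halves the search space by comparing with the middle element.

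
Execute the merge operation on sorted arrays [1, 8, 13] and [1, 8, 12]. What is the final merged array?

Merging process:

Compare 1 vs 1: take 1 from left. Merged: [1]
Compare 8 vs 1: take 1 from right. Merged: [1, 1]
Compare 8 vs 8: take 8 from left. Merged: [1, 1, 8]
Compare 13 vs 8: take 8 from right. Merged: [1, 1, 8, 8]
Compare 13 vs 12: take 12 from right. Merged: [1, 1, 8, 8, 12]
Append remaining from left: [13]. Merged: [1, 1, 8, 8, 12, 13]

Final merged array: [1, 1, 8, 8, 12, 13]
Total comparisons: 5

The merged array is [1, 1, 8, 8, 12, 13], requiring 5 comparisons. The merge step runs in O(n) time where n is the total number of elements.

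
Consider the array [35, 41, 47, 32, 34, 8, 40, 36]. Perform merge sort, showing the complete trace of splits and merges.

Merge sort trace:

Split: [35, 41, 47, 32, 34, 8, 40, 36] -> [35, 41, 47, 32] and [34, 8, 40, 36]
  Split: [35, 41, 47, 32] -> [35, 41] and [47, 32]
    Split: [35, 41] -> [35] and [41]
    Merge: [35] + [41] -> [35, 41]
    Split: [47, 32] -> [47] and [32]
    Merge: [47] + [32] -> [32, 47]
  Merge: [35, 41] + [32, 47] -> [32, 35, 41, 47]
  Split: [34, 8, 40, 36] -> [34, 8] and [40, 36]
    Split: [34, 8] -> [34] and [8]
    Merge: [34] + [8] -> [8, 34]
    Split: [40, 36] -> [40] and [36]
    Merge: [40] + [36] -> [36, 40]
  Merge: [8, 34] + [36, 40] -> [8, 34, 36, 40]
Merge: [32, 35, 41, 47] + [8, 34, 36, 40] -> [8, 32, 34, 35, 36, 40, 41, 47]

Final sorted array: [8, 32, 34, 35, 36, 40, 41, 47]

The merge sort proceeds by recursively splitting the array and merging sorted halves.
After all merges, the sorted array is [8, 32, 34, 35, 36, 40, 41, 47].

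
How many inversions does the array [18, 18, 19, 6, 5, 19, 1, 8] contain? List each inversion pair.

Finding inversions in [18, 18, 19, 6, 5, 19, 1, 8]:

(0, 3): arr[0]=18 > arr[3]=6
(0, 4): arr[0]=18 > arr[4]=5
(0, 6): arr[0]=18 > arr[6]=1
(0, 7): arr[0]=18 > arr[7]=8
(1, 3): arr[1]=18 > arr[3]=6
(1, 4): arr[1]=18 > arr[4]=5
(1, 6): arr[1]=18 > arr[6]=1
(1, 7): arr[1]=18 > arr[7]=8
(2, 3): arr[2]=19 > arr[3]=6
(2, 4): arr[2]=19 > arr[4]=5
(2, 6): arr[2]=19 > arr[6]=1
(2, 7): arr[2]=19 > arr[7]=8
(3, 4): arr[3]=6 > arr[4]=5
(3, 6): arr[3]=6 > arr[6]=1
(4, 6): arr[4]=5 > arr[6]=1
(5, 6): arr[5]=19 > arr[6]=1
(5, 7): arr[5]=19 > arr[7]=8

Total inversions: 17

The array has 17 inversion(s): (0,3), (0,4), (0,6), (0,7), (1,3), (1,4), (1,6), (1,7), (2,3), (2,4), (2,6), (2,7), (3,4), (3,6), (4,6), (5,6), (5,7). Each pair (i,j) satisfies i < j and arr[i] > arr[j].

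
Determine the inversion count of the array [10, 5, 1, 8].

Finding inversions in [10, 5, 1, 8]:

(0, 1): arr[0]=10 > arr[1]=5
(0, 2): arr[0]=10 > arr[2]=1
(0, 3): arr[0]=10 > arr[3]=8
(1, 2): arr[1]=5 > arr[2]=1

Total inversions: 4

The array has 4 inversion(s): (0,1), (0,2), (0,3), (1,2). Each pair (i,j) satisfies i < j and arr[i] > arr[j].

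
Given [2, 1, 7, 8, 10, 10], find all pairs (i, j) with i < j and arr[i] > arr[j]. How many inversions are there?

Finding inversions in [2, 1, 7, 8, 10, 10]:

(0, 1): arr[0]=2 > arr[1]=1

Total inversions: 1

The array has 1 inversion(s): (0,1). Each pair (i,j) satisfies i < j and arr[i] > arr[j].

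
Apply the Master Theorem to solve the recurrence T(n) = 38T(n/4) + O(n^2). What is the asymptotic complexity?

Master Theorem for T(n) = 38T(n/4) + O(n^2):

a = 38, b = 4, c = 2
log_b(a) = log_4(38) = 2.6240

Case 1: c = 2 < log_4(38) = 2.6240
T(n) = O(n^(log_4 38))

For T(n) = 38T(n/4) + O(n^2): log_4(38) = 2.6240. This is Case 1 of the Master Theorem (c < log_b(a), work dominated by leaves), giving O(n^(log_4 38)).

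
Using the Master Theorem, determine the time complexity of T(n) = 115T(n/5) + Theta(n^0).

Master Theorem for T(n) = 115T(n/5) + O(n^0):

a = 115, b = 5, c = 0
log_b(a) = log_5(115) = 2.9482

Case 1: c = 0 < log_5(115) = 2.9482
T(n) = O(n^(log_5 115))

For T(n) = 115T(n/5) + O(n^0): log_5(115) = 2.9482. This is Case 1 of the Master Theorem (c < log_b(a), work dominated by leaves), giving O(n^(log_5 115)).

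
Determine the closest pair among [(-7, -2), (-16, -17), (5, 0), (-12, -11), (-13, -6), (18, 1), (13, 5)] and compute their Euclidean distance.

Computing all pairwise distances among 7 points:

d((-7, -2), (-16, -17)) = 17.4929
d((-7, -2), (5, 0)) = 12.1655
d((-7, -2), (-12, -11)) = 10.2956
d((-7, -2), (-13, -6)) = 7.2111
d((-7, -2), (18, 1)) = 25.1794
d((-7, -2), (13, 5)) = 21.1896
d((-16, -17), (5, 0)) = 27.0185
d((-16, -17), (-12, -11)) = 7.2111
d((-16, -17), (-13, -6)) = 11.4018
d((-16, -17), (18, 1)) = 38.4708
d((-16, -17), (13, 5)) = 36.4005
d((5, 0), (-12, -11)) = 20.2485
d((5, 0), (-13, -6)) = 18.9737
d((5, 0), (18, 1)) = 13.0384
d((5, 0), (13, 5)) = 9.434
d((-12, -11), (-13, -6)) = 5.099 <-- minimum
d((-12, -11), (18, 1)) = 32.311
d((-12, -11), (13, 5)) = 29.6816
d((-13, -6), (18, 1)) = 31.7805
d((-13, -6), (13, 5)) = 28.2312
d((18, 1), (13, 5)) = 6.4031

Closest pair: (-12, -11) and (-13, -6) with distance 5.099

The closest pair is (-12, -11) and (-13, -6) with Euclidean distance 5.099. For 7 points, brute-force pairwise comparison is shown above. For large n, the divide-and-conquer algorithm (sort by x, recurse on halves, check the dividing strip) achieves O(n log n).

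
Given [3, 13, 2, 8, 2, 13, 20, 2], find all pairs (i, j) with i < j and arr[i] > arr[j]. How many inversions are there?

Finding inversions in [3, 13, 2, 8, 2, 13, 20, 2]:

(0, 2): arr[0]=3 > arr[2]=2
(0, 4): arr[0]=3 > arr[4]=2
(0, 7): arr[0]=3 > arr[7]=2
(1, 2): arr[1]=13 > arr[2]=2
(1, 3): arr[1]=13 > arr[3]=8
(1, 4): arr[1]=13 > arr[4]=2
(1, 7): arr[1]=13 > arr[7]=2
(3, 4): arr[3]=8 > arr[4]=2
(3, 7): arr[3]=8 > arr[7]=2
(5, 7): arr[5]=13 > arr[7]=2
(6, 7): arr[6]=20 > arr[7]=2

Total inversions: 11

The array has 11 inversion(s): (0,2), (0,4), (0,7), (1,2), (1,3), (1,4), (1,7), (3,4), (3,7), (5,7), (6,7). Each pair (i,j) satisfies i < j and arr[i] > arr[j].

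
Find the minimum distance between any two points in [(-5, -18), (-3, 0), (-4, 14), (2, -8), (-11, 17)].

Computing all pairwise distances among 5 points:

d((-5, -18), (-3, 0)) = 18.1108
d((-5, -18), (-4, 14)) = 32.0156
d((-5, -18), (2, -8)) = 12.2066
d((-5, -18), (-11, 17)) = 35.5106
d((-3, 0), (-4, 14)) = 14.0357
d((-3, 0), (2, -8)) = 9.434
d((-3, 0), (-11, 17)) = 18.7883
d((-4, 14), (2, -8)) = 22.8035
d((-4, 14), (-11, 17)) = 7.6158 <-- minimum
d((2, -8), (-11, 17)) = 28.178

Closest pair: (-4, 14) and (-11, 17) with distance 7.6158

The closest pair is (-4, 14) and (-11, 17) with Euclidean distance 7.6158. For 5 points, brute-force pairwise comparison is shown above. For large n, the divide-and-conquer algorithm (sort by x, recurse on halves, check the dividing strip) achieves O(n log n).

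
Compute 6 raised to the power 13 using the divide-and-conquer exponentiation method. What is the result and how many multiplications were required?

Computing 6^13 by squaring (build up from 6^1; each line after the first costs one multiplication):

6^1 = 6
6^2 = (6^1)^2 = 6^2 = 36
6^3 = 6 * 6^2 = 6 * 36 = 216
6^6 = (6^3)^2 = 216^2 = 46656
6^12 = (6^6)^2 = 46656^2 = 2176782336
6^13 = 6 * 6^12 = 6 * 2176782336 = 13060694016

Result: 13060694016
Multiplications needed: 5 (5 lines after 6^1)

6^13 = 13060694016. Using exponentiation by squaring, this requires 5 multiplications. The key idea: if the exponent is even, square the half-power; if odd, multiply by the base once.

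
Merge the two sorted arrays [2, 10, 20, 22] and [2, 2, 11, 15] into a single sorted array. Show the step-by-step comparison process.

Merging process:

Compare 2 vs 2: take 2 from left. Merged: [2]
Compare 10 vs 2: take 2 from right. Merged: [2, 2]
Compare 10 vs 2: take 2 from right. Merged: [2, 2, 2]
Compare 10 vs 11: take 10 from left. Merged: [2, 2, 2, 10]
Compare 20 vs 11: take 11 from right. Merged: [2, 2, 2, 10, 11]
Compare 20 vs 15: take 15 from right. Merged: [2, 2, 2, 10, 11, 15]
Append remaining from left: [20, 22]. Merged: [2, 2, 2, 10, 11, 15, 20, 22]

Final merged array: [2, 2, 2, 10, 11, 15, 20, 22]
Total comparisons: 6

The merged array is [2, 2, 2, 10, 11, 15, 20, 22], requiring 6 comparisons. The merge step runs in O(n) time where n is the total number of elements.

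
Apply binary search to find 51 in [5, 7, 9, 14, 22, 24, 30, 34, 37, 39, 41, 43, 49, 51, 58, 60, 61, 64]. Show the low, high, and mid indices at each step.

Binary search for 51 in [5, 7, 9, 14, 22, 24, 30, 34, 37, 39, 41, 43, 49, 51, 58, 60, 61, 64]:

lo=0, hi=17, mid=8, arr[mid]=37 -> 37 < 51, search right half
lo=9, hi=17, mid=13, arr[mid]=51 -> Found target at index 13!

Binary search finds 51 at index 13 after 2 comparisons. The search repeatedly halves the search space by comparing with the middle element.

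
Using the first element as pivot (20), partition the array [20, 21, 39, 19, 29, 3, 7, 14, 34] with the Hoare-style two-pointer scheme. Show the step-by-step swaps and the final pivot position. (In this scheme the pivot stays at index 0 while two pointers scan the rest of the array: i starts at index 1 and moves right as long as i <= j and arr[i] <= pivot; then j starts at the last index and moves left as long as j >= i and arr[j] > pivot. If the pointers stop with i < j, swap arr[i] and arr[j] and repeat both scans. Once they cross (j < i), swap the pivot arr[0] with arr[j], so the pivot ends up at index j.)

Hoare-style two-pointer partition with pivot = 20:

Initial array: [20, 21, 39, 19, 29, 3, 7, 14, 34]

Pointers start at i = 1, j = 8.
i stops at index 1 (arr[1]=21 > 20), j stops at index 7 (arr[7]=14 <= 20): swap arr[1] and arr[7], array becomes [20, 14, 39, 19, 29, 3, 7, 21, 34]
i stops at index 2 (arr[2]=39 > 20), j stops at index 6 (arr[6]=7 <= 20): swap arr[2] and arr[6], array becomes [20, 14, 7, 19, 29, 3, 39, 21, 34]
i stops at index 4 (arr[4]=29 > 20), j stops at index 5 (arr[5]=3 <= 20): swap arr[4] and arr[5], array becomes [20, 14, 7, 19, 3, 29, 39, 21, 34]
i ends at 5, j ends at 4: the pointers have crossed (j < i), so scanning stops.

Swap pivot arr[0] with arr[4] to place pivot at position 4: [3, 14, 7, 19, 20, 29, 39, 21, 34]
Pivot position: 4

After partitioning with pivot 20, the array becomes [3, 14, 7, 19, 20, 29, 39, 21, 34]. The pivot is placed at index 4. All elements to the left of the pivot are <= 20, and all elements to the right are > 20.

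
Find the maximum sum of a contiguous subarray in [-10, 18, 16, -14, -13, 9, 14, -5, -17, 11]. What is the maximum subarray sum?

Using Kadane's algorithm on [-10, 18, 16, -14, -13, 9, 14, -5, -17, 11]:

Scanning through the array:
Position 1 (value 18): max_ending_here = 18, max_so_far = 18
Position 2 (value 16): max_ending_here = 34, max_so_far = 34
Position 3 (value -14): max_ending_here = 20, max_so_far = 34
Position 4 (value -13): max_ending_here = 7, max_so_far = 34
Position 5 (value 9): max_ending_here = 16, max_so_far = 34
Position 6 (value 14): max_ending_here = 30, max_so_far = 34
Position 7 (value -5): max_ending_here = 25, max_so_far = 34
Position 8 (value -17): max_ending_here = 8, max_so_far = 34
Position 9 (value 11): max_ending_here = 19, max_so_far = 34

Maximum subarray: [18, 16]
Maximum sum: 34

The maximum subarray is [18, 16] with sum 34. This subarray runs from index 1 to index 2.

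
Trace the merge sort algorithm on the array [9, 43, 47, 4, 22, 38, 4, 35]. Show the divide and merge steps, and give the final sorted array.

Merge sort trace:

Split: [9, 43, 47, 4, 22, 38, 4, 35] -> [9, 43, 47, 4] and [22, 38, 4, 35]
  Split: [9, 43, 47, 4] -> [9, 43] and [47, 4]
    Split: [9, 43] -> [9] and [43]
    Merge: [9] + [43] -> [9, 43]
    Split: [47, 4] -> [47] and [4]
    Merge: [47] + [4] -> [4, 47]
  Merge: [9, 43] + [4, 47] -> [4, 9, 43, 47]
  Split: [22, 38, 4, 35] -> [22, 38] and [4, 35]
    Split: [22, 38] -> [22] and [38]
    Merge: [22] + [38] -> [22, 38]
    Split: [4, 35] -> [4] and [35]
    Merge: [4] + [35] -> [4, 35]
  Merge: [22, 38] + [4, 35] -> [4, 22, 35, 38]
Merge: [4, 9, 43, 47] + [4, 22, 35, 38] -> [4, 4, 9, 22, 35, 38, 43, 47]

Final sorted array: [4, 4, 9, 22, 35, 38, 43, 47]

The merge sort proceeds by recursively splitting the array and merging sorted halves.
After all merges, the sorted array is [4, 4, 9, 22, 35, 38, 43, 47].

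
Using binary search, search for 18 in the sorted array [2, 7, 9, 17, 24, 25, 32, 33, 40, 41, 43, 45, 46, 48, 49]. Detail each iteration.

Binary search for 18 in [2, 7, 9, 17, 24, 25, 32, 33, 40, 41, 43, 45, 46, 48, 49]:

lo=0, hi=14, mid=7, arr[mid]=33 -> 33 > 18, search left half
lo=0, hi=6, mid=3, arr[mid]=17 -> 17 < 18, search right half
lo=4, hi=6, mid=5, arr[mid]=25 -> 25 > 18, search left half
lo=4, hi=4, mid=4, arr[mid]=24 -> 24 > 18, search left half
lo=4 > hi=3, target 18 not found

Binary search determines that 18 is not in the array after 4 comparisons. The search space was exhausted without finding the target.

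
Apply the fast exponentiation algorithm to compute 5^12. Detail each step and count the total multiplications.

Computing 5^12 by squaring (build up from 5^1; each line after the first costs one multiplication):

5^1 = 5
5^2 = (5^1)^2 = 5^2 = 25
5^3 = 5 * 5^2 = 5 * 25 = 125
5^6 = (5^3)^2 = 125^2 = 15625
5^12 = (5^6)^2 = 15625^2 = 244140625

Result: 244140625
Multiplications needed: 4 (4 lines after 5^1)

5^12 = 244140625. Using exponentiation by squaring, this requires 4 multiplications. The key idea: if the exponent is even, square the half-power; if odd, multiply by the base once.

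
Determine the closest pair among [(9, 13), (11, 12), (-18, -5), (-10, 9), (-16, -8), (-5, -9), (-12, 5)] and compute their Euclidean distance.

Computing all pairwise distances among 7 points:

d((9, 13), (11, 12)) = 2.2361 <-- minimum
d((9, 13), (-18, -5)) = 32.45
d((9, 13), (-10, 9)) = 19.4165
d((9, 13), (-16, -8)) = 32.6497
d((9, 13), (-5, -9)) = 26.0768
d((9, 13), (-12, 5)) = 22.4722
d((11, 12), (-18, -5)) = 33.6155
d((11, 12), (-10, 9)) = 21.2132
d((11, 12), (-16, -8)) = 33.6006
d((11, 12), (-5, -9)) = 26.4008
d((11, 12), (-12, 5)) = 24.0416
d((-18, -5), (-10, 9)) = 16.1245
d((-18, -5), (-16, -8)) = 3.6056
d((-18, -5), (-5, -9)) = 13.6015
d((-18, -5), (-12, 5)) = 11.6619
d((-10, 9), (-16, -8)) = 18.0278
d((-10, 9), (-5, -9)) = 18.6815
d((-10, 9), (-12, 5)) = 4.4721
d((-16, -8), (-5, -9)) = 11.0454
d((-16, -8), (-12, 5)) = 13.6015
d((-5, -9), (-12, 5)) = 15.6525

Closest pair: (9, 13) and (11, 12) with distance 2.2361

The closest pair is (9, 13) and (11, 12) with Euclidean distance 2.2361. For 7 points, brute-force pairwise comparison is shown above. For large n, the divide-and-conquer algorithm (sort by x, recurse on halves, check the dividing strip) achieves O(n log n).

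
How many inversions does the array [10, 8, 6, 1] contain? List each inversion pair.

Finding inversions in [10, 8, 6, 1]:

(0, 1): arr[0]=10 > arr[1]=8
(0, 2): arr[0]=10 > arr[2]=6
(0, 3): arr[0]=10 > arr[3]=1
(1, 2): arr[1]=8 > arr[2]=6
(1, 3): arr[1]=8 > arr[3]=1
(2, 3): arr[2]=6 > arr[3]=1

Total inversions: 6

The array has 6 inversion(s): (0,1), (0,2), (0,3), (1,2), (1,3), (2,3). Each pair (i,j) satisfies i < j and arr[i] > arr[j].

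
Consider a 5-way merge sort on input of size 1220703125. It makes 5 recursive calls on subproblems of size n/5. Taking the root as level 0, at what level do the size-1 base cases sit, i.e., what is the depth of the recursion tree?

For divide and conquer with division factor 5:

Problem sizes at each level:
Level 0: 1220703125
Level 1: 244140625
Level 2: 48828125
Level 3: 9765625
Level 4: 1953125
Level 5: 390625
Level 6: 78125
Level 7: 15625
Level 8: 3125
Level 9: 625
Level 10: 125
Level 11: 25
Level 12: 5
Level 13: 1

The root is level 0 and the size-1 base case is level 13 (the tree spans levels 0 through 13, i.e. 14 levels counting the root), so the depth is the number of divisions: log_5(1220703125) = 13

The recursion tree depth is log_5(1220703125) = 13. At each level, the problem size is divided by 5, so it takes 13 divisions to reduce to a base case of size 1. The algorithm makes 5 recursive calls at each level.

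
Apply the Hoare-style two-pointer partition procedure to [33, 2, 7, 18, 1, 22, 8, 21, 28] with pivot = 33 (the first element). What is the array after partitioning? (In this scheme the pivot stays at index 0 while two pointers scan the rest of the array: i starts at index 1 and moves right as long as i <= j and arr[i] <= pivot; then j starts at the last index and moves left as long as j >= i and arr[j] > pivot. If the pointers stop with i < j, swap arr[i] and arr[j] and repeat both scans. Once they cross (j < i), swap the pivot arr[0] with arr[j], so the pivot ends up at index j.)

Hoare-style two-pointer partition with pivot = 33:

Initial array: [33, 2, 7, 18, 1, 22, 8, 21, 28]

Pointers start at i = 1, j = 8.
i ends at 9, j ends at 8: the pointers have crossed (j < i), so scanning stops.

Swap pivot arr[0] with arr[8] to place pivot at position 8: [28, 2, 7, 18, 1, 22, 8, 21, 33]
Pivot position: 8

After partitioning with pivot 33, the array becomes [28, 2, 7, 18, 1, 22, 8, 21, 33]. The pivot is placed at index 8. All elements to the left of the pivot are <= 33, and all elements to the right are > 33.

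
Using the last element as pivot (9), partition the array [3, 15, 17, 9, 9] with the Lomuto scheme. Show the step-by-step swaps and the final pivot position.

Lomuto partition with pivot = 9:

Initial array: [3, 15, 17, 9, 9]

arr[0]=3 <= 9: swap with position 0, array becomes [3, 15, 17, 9, 9]
arr[1]=15 > 9: no swap
arr[2]=17 > 9: no swap
arr[3]=9 <= 9: swap with position 1, array becomes [3, 9, 17, 15, 9]

Place pivot at position 2: [3, 9, 9, 15, 17]
Pivot position: 2

After partitioning with pivot 9, the array becomes [3, 9, 9, 15, 17]. The pivot is placed at index 2. All elements to the left of the pivot are <= 9, and all elements to the right are > 9.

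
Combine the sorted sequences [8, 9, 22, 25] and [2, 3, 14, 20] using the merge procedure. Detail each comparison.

Merging process:

Compare 8 vs 2: take 2 from right. Merged: [2]
Compare 8 vs 3: take 3 from right. Merged: [2, 3]
Compare 8 vs 14: take 8 from left. Merged: [2, 3, 8]
Compare 9 vs 14: take 9 from left. Merged: [2, 3, 8, 9]
Compare 22 vs 14: take 14 from right. Merged: [2, 3, 8, 9, 14]
Compare 22 vs 20: take 20 from right. Merged: [2, 3, 8, 9, 14, 20]
Append remaining from left: [22, 25]. Merged: [2, 3, 8, 9, 14, 20, 22, 25]

Final merged array: [2, 3, 8, 9, 14, 20, 22, 25]
Total comparisons: 6

The merged array is [2, 3, 8, 9, 14, 20, 22, 25], requiring 6 comparisons. The merge step runs in O(n) time where n is the total number of elements.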